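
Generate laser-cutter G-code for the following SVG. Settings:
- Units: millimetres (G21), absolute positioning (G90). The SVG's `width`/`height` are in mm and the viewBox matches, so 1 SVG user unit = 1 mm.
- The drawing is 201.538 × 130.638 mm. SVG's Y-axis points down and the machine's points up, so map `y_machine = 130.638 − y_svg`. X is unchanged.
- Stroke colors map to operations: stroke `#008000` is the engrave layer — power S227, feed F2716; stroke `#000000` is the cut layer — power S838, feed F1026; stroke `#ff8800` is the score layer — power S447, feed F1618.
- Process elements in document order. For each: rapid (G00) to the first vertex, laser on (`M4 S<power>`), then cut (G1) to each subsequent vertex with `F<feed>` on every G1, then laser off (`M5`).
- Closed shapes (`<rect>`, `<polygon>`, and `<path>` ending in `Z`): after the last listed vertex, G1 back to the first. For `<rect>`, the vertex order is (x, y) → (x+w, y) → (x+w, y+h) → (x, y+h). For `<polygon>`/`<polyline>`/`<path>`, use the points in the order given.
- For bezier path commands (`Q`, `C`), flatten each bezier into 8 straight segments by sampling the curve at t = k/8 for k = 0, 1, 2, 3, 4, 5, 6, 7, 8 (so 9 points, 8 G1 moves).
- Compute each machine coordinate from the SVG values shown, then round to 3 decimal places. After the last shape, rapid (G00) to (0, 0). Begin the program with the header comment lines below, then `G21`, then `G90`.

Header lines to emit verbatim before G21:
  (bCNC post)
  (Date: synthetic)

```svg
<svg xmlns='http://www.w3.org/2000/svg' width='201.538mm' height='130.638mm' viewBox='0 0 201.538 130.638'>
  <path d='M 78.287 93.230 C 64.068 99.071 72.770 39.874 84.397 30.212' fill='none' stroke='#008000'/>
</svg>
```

Since the viewBox matches the mm dimensions, user units are millimetres directly. The only transform is the Y-flip y_m = 130.638 − y_svg.

Shape 1 is a cubic bezier drawn with `<path>`. Its stroke #008000 means engrave at S227, F2716. After flipping Y the toolpath is (78.287,37.408) → (73.990,38.043) → (71.608,43.432) → (70.906,52.233) → (71.650,63.103) → (73.605,74.701) → (76.538,85.682) → (80.213,94.705) → (84.397,100.426).

(bCNC post)
(Date: synthetic)
G21
G90
G00 X78.287 Y37.408
M4 S227
G1 X73.990 Y38.043 F2716
G1 X71.608 Y43.432 F2716
G1 X70.906 Y52.233 F2716
G1 X71.650 Y63.103 F2716
G1 X73.605 Y74.701 F2716
G1 X76.538 Y85.682 F2716
G1 X80.213 Y94.705 F2716
G1 X84.397 Y100.426 F2716
M5
G00 X0.000 Y0.000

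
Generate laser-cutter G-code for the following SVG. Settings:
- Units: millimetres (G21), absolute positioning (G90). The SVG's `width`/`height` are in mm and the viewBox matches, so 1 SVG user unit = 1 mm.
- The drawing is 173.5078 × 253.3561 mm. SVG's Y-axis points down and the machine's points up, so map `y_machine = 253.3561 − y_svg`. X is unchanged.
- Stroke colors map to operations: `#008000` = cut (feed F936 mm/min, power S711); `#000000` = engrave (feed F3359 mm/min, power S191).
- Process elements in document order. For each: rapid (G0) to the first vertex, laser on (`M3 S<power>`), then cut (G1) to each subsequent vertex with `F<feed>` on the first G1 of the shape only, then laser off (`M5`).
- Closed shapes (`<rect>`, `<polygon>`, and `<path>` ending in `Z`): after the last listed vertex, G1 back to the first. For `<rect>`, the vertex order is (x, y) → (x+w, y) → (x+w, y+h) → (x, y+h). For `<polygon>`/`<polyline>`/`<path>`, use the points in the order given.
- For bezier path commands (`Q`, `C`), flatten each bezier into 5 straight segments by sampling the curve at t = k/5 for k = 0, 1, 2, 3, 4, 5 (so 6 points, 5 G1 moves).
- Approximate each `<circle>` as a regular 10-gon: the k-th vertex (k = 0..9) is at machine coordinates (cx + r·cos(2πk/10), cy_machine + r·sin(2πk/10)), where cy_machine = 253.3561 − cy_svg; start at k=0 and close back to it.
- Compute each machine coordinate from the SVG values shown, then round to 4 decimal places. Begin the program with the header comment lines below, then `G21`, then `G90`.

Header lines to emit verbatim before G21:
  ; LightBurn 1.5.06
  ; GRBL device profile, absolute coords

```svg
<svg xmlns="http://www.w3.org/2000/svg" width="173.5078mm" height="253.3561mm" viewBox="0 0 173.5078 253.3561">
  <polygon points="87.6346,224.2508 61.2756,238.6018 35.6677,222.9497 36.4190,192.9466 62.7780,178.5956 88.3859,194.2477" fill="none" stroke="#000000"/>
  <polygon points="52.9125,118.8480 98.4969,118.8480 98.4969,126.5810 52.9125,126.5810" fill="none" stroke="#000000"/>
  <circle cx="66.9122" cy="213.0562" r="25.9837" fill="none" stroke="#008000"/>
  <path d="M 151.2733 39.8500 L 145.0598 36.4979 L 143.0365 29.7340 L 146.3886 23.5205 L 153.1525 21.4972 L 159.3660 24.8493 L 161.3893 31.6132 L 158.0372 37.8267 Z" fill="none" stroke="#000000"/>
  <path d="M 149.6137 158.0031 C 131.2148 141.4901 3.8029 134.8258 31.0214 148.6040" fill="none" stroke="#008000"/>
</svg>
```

; LightBurn 1.5.06
; GRBL device profile, absolute coords
G21
G90
G0 X87.6346 Y29.1053
M3 S191
G1 X61.2756 Y14.7543 F3359
G1 X35.6677 Y30.4064
G1 X36.4190 Y60.4095
G1 X62.7780 Y74.7605
G1 X88.3859 Y59.1084
G1 X87.6346 Y29.1053
M5
G0 X52.9125 Y134.5081
M3 S191
G1 X98.4969 Y134.5081 F3359
G1 X98.4969 Y126.7751
G1 X52.9125 Y126.7751
G1 X52.9125 Y134.5081
M5
G0 X92.8959 Y40.2999
M3 S711
G1 X87.9335 Y55.5727 F936
G1 X74.9416 Y65.0119
G1 X58.8828 Y65.0119
G1 X45.8909 Y55.5727
G1 X40.9285 Y40.2999
G1 X45.8909 Y25.0271
G1 X58.8828 Y15.5879
G1 X74.9416 Y15.5879
G1 X87.9335 Y25.0271
G1 X92.8959 Y40.2999
M5
G0 X151.2733 Y213.5061
M3 S191
G1 X145.0598 Y216.8582 F3359
G1 X143.0365 Y223.6221
G1 X146.3886 Y229.8356
G1 X153.1525 Y231.8589
G1 X159.3660 Y228.5068
G1 X161.3893 Y221.7429
G1 X158.0372 Y215.5294
G1 X151.2733 Y213.5061
M5
G0 X149.6137 Y95.3530
M3 S711
G1 X127.6019 Y103.9942 F936
G1 X92.0820 Y109.7632
G1 X55.7086 Y112.1515
G1 X31.1368 Y110.6507
G1 X31.0214 Y104.7521
M5

Since the viewBox matches the mm dimensions, user units are millimetres directly. The only transform is the Y-flip y_m = 253.3561 − y_svg.

Shape 1 is a regular polygon drawn with `<polygon>`. Its stroke #000000 means engrave at S191, F3359. After flipping Y the toolpath is (87.6346,29.1053) → (61.2756,14.7543) → (35.6677,30.4064) → (36.4190,60.4095) → (62.7780,74.7605) → (88.3859,59.1084) → (87.6346,29.1053), returning to the start.

Shape 2 is a rectangle drawn with `<polygon>`. Its stroke #000000 means engrave at S191, F3359. After flipping Y the toolpath is (52.9125,134.5081) → (98.4969,134.5081) → (98.4969,126.7751) → (52.9125,126.7751) → (52.9125,134.5081), returning to the start.

Shape 3 is a circle drawn with `<circle>`. Its stroke #008000 means cut at S711, F936. After flipping Y the toolpath is (92.8959,40.2999) → (87.9335,55.5727) → (74.9416,65.0119) → (58.8828,65.0119) → (45.8909,55.5727) → (40.9285,40.2999) → (45.8909,25.0271) → (58.8828,15.5879) → (74.9416,15.5879) → (87.9335,25.0271) → (92.8959,40.2999), returning to the start.

Shape 4 is a regular polygon drawn with `<path>`. Its stroke #000000 means engrave at S191, F3359. After flipping Y the toolpath is (151.2733,213.5061) → (145.0598,216.8582) → (143.0365,223.6221) → (146.3886,229.8356) → (153.1525,231.8589) → (159.3660,228.5068) → (161.3893,221.7429) → (158.0372,215.5294) → (151.2733,213.5061), returning to the start.

Shape 5 is a cubic bezier drawn with `<path>`. Its stroke #008000 means cut at S711, F936. After flipping Y the toolpath is (149.6137,95.3530) → (127.6019,103.9942) → (92.0820,109.7632) → (55.7086,112.1515) → (31.1368,110.6507) → (31.0214,104.7521).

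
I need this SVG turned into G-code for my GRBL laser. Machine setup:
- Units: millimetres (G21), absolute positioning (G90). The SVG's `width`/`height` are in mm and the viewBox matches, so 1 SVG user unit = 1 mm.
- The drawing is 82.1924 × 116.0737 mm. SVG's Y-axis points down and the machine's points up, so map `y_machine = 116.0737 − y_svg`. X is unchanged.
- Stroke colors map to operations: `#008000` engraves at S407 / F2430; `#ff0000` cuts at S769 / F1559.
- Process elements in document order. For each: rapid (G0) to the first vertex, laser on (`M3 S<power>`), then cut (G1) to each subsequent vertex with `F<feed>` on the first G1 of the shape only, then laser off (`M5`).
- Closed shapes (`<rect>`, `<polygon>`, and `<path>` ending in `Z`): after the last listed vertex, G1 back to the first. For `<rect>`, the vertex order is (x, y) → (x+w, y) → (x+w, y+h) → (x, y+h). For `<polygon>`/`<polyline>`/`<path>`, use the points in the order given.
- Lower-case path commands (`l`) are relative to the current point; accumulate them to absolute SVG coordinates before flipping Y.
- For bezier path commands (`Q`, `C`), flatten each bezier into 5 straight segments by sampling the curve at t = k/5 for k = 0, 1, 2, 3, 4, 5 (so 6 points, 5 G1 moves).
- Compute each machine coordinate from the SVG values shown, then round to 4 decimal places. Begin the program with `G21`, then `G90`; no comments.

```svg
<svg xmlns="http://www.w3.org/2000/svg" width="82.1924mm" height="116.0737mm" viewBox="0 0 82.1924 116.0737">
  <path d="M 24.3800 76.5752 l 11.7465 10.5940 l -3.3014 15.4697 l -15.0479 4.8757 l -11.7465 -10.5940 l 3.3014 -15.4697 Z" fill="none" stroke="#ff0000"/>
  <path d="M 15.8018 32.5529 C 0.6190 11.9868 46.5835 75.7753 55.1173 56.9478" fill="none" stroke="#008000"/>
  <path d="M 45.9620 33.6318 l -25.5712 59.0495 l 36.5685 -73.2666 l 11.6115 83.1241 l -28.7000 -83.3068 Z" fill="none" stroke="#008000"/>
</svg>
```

G21
G90
G0 X24.3800 Y39.4985
M3 S769
G1 X36.1265 Y28.9045 F1559
G1 X32.8251 Y13.4348
G1 X17.7772 Y8.5591
G1 X6.0307 Y19.1531
G1 X9.3321 Y34.6228
G1 X24.3800 Y39.4985
M5
G0 X15.8018 Y83.5208
M3 S407
G1 X13.2412 Y87.0737 F2430
G1 X20.6242 Y78.3960
G1 X33.2190 Y65.5025
G1 X46.2940 Y56.4076
G1 X55.1173 Y59.1259
M5
G0 X45.9620 Y82.4419
M3 S407
G1 X20.3908 Y23.3924 F2430
G1 X56.9593 Y96.6590
G1 X68.5708 Y13.5349
G1 X39.8708 Y96.8417
G1 X45.9620 Y82.4419
M5

Since the viewBox matches the mm dimensions, user units are millimetres directly. The only transform is the Y-flip y_m = 116.0737 − y_svg.

Shape 1 is a regular polygon drawn with `<path>`. Its stroke #ff0000 means cut at S769, F1559. After flipping Y the toolpath is (24.3800,39.4985) → (36.1265,28.9045) → (32.8251,13.4348) → (17.7772,8.5591) → (6.0307,19.1531) → (9.3321,34.6228) → (24.3800,39.4985), returning to the start.

Shape 2 is a cubic bezier drawn with `<path>`. Its stroke #008000 means engrave at S407, F2430. After flipping Y the toolpath is (15.8018,83.5208) → (13.2412,87.0737) → (20.6242,78.3960) → (33.2190,65.5025) → (46.2940,56.4076) → (55.1173,59.1259).

Shape 3 is a closed polygon drawn with `<path>`. Its stroke #008000 means engrave at S407, F2430. After flipping Y the toolpath is (45.9620,82.4419) → (20.3908,23.3924) → (56.9593,96.6590) → (68.5708,13.5349) → (39.8708,96.8417) → (45.9620,82.4419), returning to the start.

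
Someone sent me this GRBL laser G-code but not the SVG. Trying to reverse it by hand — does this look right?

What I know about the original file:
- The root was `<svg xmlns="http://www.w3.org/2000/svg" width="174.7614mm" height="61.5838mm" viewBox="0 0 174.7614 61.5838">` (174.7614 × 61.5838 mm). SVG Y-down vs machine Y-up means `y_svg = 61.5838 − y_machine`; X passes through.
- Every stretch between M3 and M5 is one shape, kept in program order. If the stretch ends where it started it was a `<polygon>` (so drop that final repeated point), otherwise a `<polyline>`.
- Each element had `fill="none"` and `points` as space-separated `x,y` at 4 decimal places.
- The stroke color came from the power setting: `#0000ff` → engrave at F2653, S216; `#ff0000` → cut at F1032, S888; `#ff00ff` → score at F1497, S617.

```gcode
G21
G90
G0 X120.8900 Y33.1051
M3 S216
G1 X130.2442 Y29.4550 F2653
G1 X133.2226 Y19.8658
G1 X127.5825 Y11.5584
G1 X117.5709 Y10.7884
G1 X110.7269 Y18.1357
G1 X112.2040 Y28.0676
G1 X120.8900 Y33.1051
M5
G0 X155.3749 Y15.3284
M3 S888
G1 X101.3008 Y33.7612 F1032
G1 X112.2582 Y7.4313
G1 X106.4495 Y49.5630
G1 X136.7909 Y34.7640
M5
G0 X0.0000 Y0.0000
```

<svg xmlns="http://www.w3.org/2000/svg" width="174.7614mm" height="61.5838mm" viewBox="0 0 174.7614 61.5838">
  <polygon points="120.8900,28.4787 130.2442,32.1288 133.2226,41.7180 127.5825,50.0254 117.5709,50.7954 110.7269,43.4481 112.2040,33.5162" fill="none" stroke="#0000ff"/>
  <polyline points="155.3749,46.2554 101.3008,27.8226 112.2582,54.1525 106.4495,12.0208 136.7909,26.8198" fill="none" stroke="#ff0000"/>
</svg>

y_svg = 61.5838 − y_m.

[1] S216→`#0000ff` (engrave); closed run; points: 120.8900,28.4787 130.2442,32.1288 133.2226,41.7180 127.5825,50.0254 117.5709,50.7954 110.7269,43.4481 112.2040,33.5162

[2] S888→`#ff0000` (cut); open run; points: 155.3749,46.2554 101.3008,27.8226 112.2582,54.1525 106.4495,12.0208 136.7909,26.8198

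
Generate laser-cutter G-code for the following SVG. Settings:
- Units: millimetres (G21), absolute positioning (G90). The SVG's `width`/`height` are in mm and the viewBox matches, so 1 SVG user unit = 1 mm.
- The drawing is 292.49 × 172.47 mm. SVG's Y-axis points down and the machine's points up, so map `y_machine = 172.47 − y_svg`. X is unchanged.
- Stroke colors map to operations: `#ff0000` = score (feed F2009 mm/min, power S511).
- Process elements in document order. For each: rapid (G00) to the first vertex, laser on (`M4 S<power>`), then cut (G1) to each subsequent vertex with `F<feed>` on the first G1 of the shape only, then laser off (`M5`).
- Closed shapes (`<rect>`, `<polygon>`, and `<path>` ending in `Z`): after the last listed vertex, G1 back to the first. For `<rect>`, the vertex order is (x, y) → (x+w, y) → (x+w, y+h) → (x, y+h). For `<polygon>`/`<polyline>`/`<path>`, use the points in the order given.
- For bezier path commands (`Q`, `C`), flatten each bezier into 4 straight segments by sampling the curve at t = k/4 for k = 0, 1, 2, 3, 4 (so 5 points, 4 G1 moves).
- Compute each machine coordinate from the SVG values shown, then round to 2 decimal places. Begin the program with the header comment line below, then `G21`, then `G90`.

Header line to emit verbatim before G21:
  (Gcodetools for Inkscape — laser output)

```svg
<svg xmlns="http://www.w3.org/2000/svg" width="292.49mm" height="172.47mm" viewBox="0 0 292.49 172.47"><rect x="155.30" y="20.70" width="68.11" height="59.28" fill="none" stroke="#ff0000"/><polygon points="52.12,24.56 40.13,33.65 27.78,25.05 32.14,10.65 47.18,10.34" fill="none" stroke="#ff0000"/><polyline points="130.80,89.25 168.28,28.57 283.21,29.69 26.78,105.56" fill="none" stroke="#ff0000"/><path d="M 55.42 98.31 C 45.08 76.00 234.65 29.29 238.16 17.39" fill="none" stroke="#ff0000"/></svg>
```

viewBox `0 0 292.49 172.47` with mm width/height → 1 unit = 1 mm. Flip: y_m = 172.47 − y_svg.

**Shape 1** — `<rect>` rectangle, stroke `#ff0000` → score (S511, F2009). Machine vertices: (155.30,151.77) → (223.41,151.77) → (223.41,92.49) → (155.30,92.49) → (155.30,151.77). Closed: final G1 returns to the first vertex.

**Shape 2** — `<polygon>` regular polygon, stroke `#ff0000` → score (S511, F2009). Machine vertices: (52.12,147.91) → (40.13,138.82) → (27.78,147.42) → (32.14,161.82) → (47.18,162.13) → (52.12,147.91). Closed: final G1 returns to the first vertex.

**Shape 3** — `<polyline>` open polyline, stroke `#ff0000` → score (S511, F2009). Machine vertices: (130.80,83.22) → (168.28,143.90) → (283.21,142.78) → (26.78,66.91). Open path.

**Shape 4** — `<path>` cubic bezier, stroke `#ff0000` → score (S511, F2009). Control points (SVG): P0=(55.42,98.31), P1=(45.08,76.00), P2=(234.65,29.29), P3=(238.16,17.39); sampled at t=k/4. Machine vertices: (55.42,74.16) → (79.12,94.54) → (141.60,118.52) → (206.67,140.55) → (238.16,155.08). Open path.

(Gcodetools for Inkscape — laser output)
G21
G90
G00 X155.30 Y151.77
M4 S511
G1 X223.41 Y151.77 F2009
G1 X223.41 Y92.49
G1 X155.30 Y92.49
G1 X155.30 Y151.77
M5
G00 X52.12 Y147.91
M4 S511
G1 X40.13 Y138.82 F2009
G1 X27.78 Y147.42
G1 X32.14 Y161.82
G1 X47.18 Y162.13
G1 X52.12 Y147.91
M5
G00 X130.80 Y83.22
M4 S511
G1 X168.28 Y143.90 F2009
G1 X283.21 Y142.78
G1 X26.78 Y66.91
M5
G00 X55.42 Y74.16
M4 S511
G1 X79.12 Y94.54 F2009
G1 X141.60 Y118.52
G1 X206.67 Y140.55
G1 X238.16 Y155.08
M5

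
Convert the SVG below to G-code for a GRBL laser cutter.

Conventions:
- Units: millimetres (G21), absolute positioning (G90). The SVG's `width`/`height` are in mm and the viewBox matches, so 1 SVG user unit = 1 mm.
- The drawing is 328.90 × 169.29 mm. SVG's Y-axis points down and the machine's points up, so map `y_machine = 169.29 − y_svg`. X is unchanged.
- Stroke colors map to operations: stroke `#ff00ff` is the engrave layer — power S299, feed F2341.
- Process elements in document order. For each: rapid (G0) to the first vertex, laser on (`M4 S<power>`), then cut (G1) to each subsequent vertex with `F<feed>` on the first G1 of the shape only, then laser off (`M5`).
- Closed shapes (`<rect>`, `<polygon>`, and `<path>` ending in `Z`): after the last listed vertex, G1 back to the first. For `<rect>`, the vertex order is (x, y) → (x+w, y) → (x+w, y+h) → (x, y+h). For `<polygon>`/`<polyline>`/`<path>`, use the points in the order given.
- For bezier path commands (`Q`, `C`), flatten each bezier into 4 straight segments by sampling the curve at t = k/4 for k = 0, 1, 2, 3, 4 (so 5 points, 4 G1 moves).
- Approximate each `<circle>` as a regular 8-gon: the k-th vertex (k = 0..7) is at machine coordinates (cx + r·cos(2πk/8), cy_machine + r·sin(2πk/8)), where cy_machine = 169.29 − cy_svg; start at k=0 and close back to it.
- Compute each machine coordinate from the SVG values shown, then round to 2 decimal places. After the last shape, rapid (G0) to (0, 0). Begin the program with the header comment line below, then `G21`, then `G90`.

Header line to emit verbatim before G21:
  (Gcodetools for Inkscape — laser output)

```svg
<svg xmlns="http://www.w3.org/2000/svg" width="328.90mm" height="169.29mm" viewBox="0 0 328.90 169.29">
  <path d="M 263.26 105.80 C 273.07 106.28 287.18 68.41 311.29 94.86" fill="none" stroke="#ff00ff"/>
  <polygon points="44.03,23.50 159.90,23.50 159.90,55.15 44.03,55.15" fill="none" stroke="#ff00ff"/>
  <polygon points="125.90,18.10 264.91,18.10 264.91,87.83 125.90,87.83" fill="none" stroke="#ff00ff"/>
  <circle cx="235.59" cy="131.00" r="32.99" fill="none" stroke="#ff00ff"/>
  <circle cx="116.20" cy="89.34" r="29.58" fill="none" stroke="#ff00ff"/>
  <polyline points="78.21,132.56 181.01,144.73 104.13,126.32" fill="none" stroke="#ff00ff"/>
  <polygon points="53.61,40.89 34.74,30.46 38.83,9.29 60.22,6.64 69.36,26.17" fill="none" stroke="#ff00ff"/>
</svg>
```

Since the viewBox matches the mm dimensions, user units are millimetres directly. The only transform is the Y-flip y_m = 169.29 − y_svg.

Shape 1 is a cubic bezier drawn with `<path>`. Its stroke #ff00ff means engrave at S299, F2341. After flipping Y the toolpath is (263.26,63.49) → (271.51,68.72) → (281.91,78.70) → (294.99,83.81) → (311.29,74.43).

Shape 2 is a rectangle drawn with `<polygon>`. Its stroke #ff00ff means engrave at S299, F2341. After flipping Y the toolpath is (44.03,145.79) → (159.90,145.79) → (159.90,114.14) → (44.03,114.14) → (44.03,145.79), returning to the start.

Shape 3 is a rectangle drawn with `<polygon>`. Its stroke #ff00ff means engrave at S299, F2341. After flipping Y the toolpath is (125.90,151.19) → (264.91,151.19) → (264.91,81.46) → (125.90,81.46) → (125.90,151.19), returning to the start.

Shape 4 is a circle drawn with `<circle>`. Its stroke #ff00ff means engrave at S299, F2341. After flipping Y the toolpath is (268.58,38.29) → (258.92,61.62) → (235.59,71.28) → (212.26,61.62) → (202.60,38.29) → (212.26,14.96) → (235.59,5.30) → (258.92,14.96) → (268.58,38.29), returning to the start.

Shape 5 is a circle drawn with `<circle>`. Its stroke #ff00ff means engrave at S299, F2341. After flipping Y the toolpath is (145.78,79.95) → (137.12,100.87) → (116.20,109.53) → (95.28,100.87) → (86.62,79.95) → (95.28,59.03) → (116.20,50.37) → (137.12,59.03) → (145.78,79.95), returning to the start.

Shape 6 is a open polyline drawn with `<polyline>`. Its stroke #ff00ff means engrave at S299, F2341. After flipping Y the toolpath is (78.21,36.73) → (181.01,24.56) → (104.13,42.97).

Shape 7 is a regular polygon drawn with `<polygon>`. Its stroke #ff00ff means engrave at S299, F2341. After flipping Y the toolpath is (53.61,128.40) → (34.74,138.83) → (38.83,160.00) → (60.22,162.65) → (69.36,143.12) → (53.61,128.40), returning to the start.

(Gcodetools for Inkscape — laser output)
G21
G90
G0 X263.26 Y63.49
M4 S299
G1 X271.51 Y68.72 F2341
G1 X281.91 Y78.70
G1 X294.99 Y83.81
G1 X311.29 Y74.43
M5
G0 X44.03 Y145.79
M4 S299
G1 X159.90 Y145.79 F2341
G1 X159.90 Y114.14
G1 X44.03 Y114.14
G1 X44.03 Y145.79
M5
G0 X125.90 Y151.19
M4 S299
G1 X264.91 Y151.19 F2341
G1 X264.91 Y81.46
G1 X125.90 Y81.46
G1 X125.90 Y151.19
M5
G0 X268.58 Y38.29
M4 S299
G1 X258.92 Y61.62 F2341
G1 X235.59 Y71.28
G1 X212.26 Y61.62
G1 X202.60 Y38.29
G1 X212.26 Y14.96
G1 X235.59 Y5.30
G1 X258.92 Y14.96
G1 X268.58 Y38.29
M5
G0 X145.78 Y79.95
M4 S299
G1 X137.12 Y100.87 F2341
G1 X116.20 Y109.53
G1 X95.28 Y100.87
G1 X86.62 Y79.95
G1 X95.28 Y59.03
G1 X116.20 Y50.37
G1 X137.12 Y59.03
G1 X145.78 Y79.95
M5
G0 X78.21 Y36.73
M4 S299
G1 X181.01 Y24.56 F2341
G1 X104.13 Y42.97
M5
G0 X53.61 Y128.40
M4 S299
G1 X34.74 Y138.83 F2341
G1 X38.83 Y160.00
G1 X60.22 Y162.65
G1 X69.36 Y143.12
G1 X53.61 Y128.40
M5
G0 X0.00 Y0.00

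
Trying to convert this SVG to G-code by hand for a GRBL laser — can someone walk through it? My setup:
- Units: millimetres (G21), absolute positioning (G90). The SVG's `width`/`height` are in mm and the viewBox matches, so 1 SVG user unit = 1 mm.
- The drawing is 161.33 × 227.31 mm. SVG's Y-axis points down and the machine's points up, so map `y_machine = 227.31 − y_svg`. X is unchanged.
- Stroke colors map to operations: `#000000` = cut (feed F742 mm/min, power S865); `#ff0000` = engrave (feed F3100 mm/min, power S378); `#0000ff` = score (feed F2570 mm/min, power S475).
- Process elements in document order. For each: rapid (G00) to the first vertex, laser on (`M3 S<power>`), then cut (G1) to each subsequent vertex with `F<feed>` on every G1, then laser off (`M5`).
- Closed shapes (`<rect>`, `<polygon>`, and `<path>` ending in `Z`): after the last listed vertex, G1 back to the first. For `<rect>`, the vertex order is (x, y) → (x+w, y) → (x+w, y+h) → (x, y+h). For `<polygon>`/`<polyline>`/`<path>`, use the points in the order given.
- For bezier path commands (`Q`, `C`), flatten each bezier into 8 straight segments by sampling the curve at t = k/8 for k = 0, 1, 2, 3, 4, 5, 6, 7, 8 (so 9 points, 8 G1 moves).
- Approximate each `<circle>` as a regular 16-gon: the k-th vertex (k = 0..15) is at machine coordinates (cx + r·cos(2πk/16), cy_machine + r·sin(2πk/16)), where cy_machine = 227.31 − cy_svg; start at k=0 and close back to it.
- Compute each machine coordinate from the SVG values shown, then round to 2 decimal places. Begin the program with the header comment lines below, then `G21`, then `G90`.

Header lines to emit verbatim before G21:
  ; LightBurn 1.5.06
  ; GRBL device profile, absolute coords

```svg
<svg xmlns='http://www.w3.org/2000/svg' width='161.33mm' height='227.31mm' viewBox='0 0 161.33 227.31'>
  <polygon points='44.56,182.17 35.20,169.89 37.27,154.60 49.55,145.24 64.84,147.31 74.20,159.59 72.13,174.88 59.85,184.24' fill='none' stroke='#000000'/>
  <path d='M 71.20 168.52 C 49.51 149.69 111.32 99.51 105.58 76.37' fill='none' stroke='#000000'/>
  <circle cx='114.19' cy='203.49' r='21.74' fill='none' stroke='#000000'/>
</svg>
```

; LightBurn 1.5.06
; GRBL device profile, absolute coords
G21
G90
G00 X44.56 Y45.14
M3 S865
G1 X35.20 Y57.42 F742
G1 X37.27 Y72.71 F742
G1 X49.55 Y82.07 F742
G1 X64.84 Y80.00 F742
G1 X74.20 Y67.72 F742
G1 X72.13 Y52.43 F742
G1 X59.85 Y43.07 F742
G1 X44.56 Y45.14 F742
M5
G00 X71.20 Y58.79
M3 S865
G1 X66.69 Y67.21 F742
G1 X68.23 Y77.88 F742
G1 X74.06 Y90.12 F742
G1 X82.41 Y103.25 F742
G1 X91.51 Y116.58 F742
G1 X99.58 Y129.43 F742
G1 X104.86 Y141.11 F742
G1 X105.58 Y150.94 F742
M5
G00 X135.93 Y23.82
M3 S865
G1 X134.28 Y32.14 F742
G1 X129.56 Y39.19 F742
G1 X122.51 Y43.91 F742
G1 X114.19 Y45.56 F742
G1 X105.87 Y43.91 F742
G1 X98.82 Y39.19 F742
G1 X94.10 Y32.14 F742
G1 X92.45 Y23.82 F742
G1 X94.10 Y15.50 F742
G1 X98.82 Y8.45 F742
G1 X105.87 Y3.73 F742
G1 X114.19 Y2.08 F742
G1 X122.51 Y3.73 F742
G1 X129.56 Y8.45 F742
G1 X134.28 Y15.50 F742
G1 X135.93 Y23.82 F742
M5

Since the viewBox matches the mm dimensions, user units are millimetres directly. The only transform is the Y-flip y_m = 227.31 − y_svg.

Shape 1 is a regular polygon drawn with `<polygon>`. Its stroke #000000 means cut at S865, F742. After flipping Y the toolpath is (44.56,45.14) → (35.20,57.42) → (37.27,72.71) → (49.55,82.07) → (64.84,80.00) → (74.20,67.72) → (72.13,52.43) → (59.85,43.07) → (44.56,45.14), returning to the start.

Shape 2 is a cubic bezier drawn with `<path>`. Its stroke #000000 means cut at S865, F742. After flipping Y the toolpath is (71.20,58.79) → (66.69,67.21) → (68.23,77.88) → (74.06,90.12) → (82.41,103.25) → (91.51,116.58) → (99.58,129.43) → (104.86,141.11) → (105.58,150.94).

Shape 3 is a circle drawn with `<circle>`. Its stroke #000000 means cut at S865, F742. After flipping Y the toolpath is (135.93,23.82) → (134.28,32.14) → (129.56,39.19) → (122.51,43.91) → (114.19,45.56) → (105.87,43.91) → (98.82,39.19) → (94.10,32.14) → (92.45,23.82) → (94.10,15.50) → (98.82,8.45) → (105.87,3.73) → (114.19,2.08) → (122.51,3.73) → (129.56,8.45) → (134.28,15.50) → (135.93,23.82), returning to the start.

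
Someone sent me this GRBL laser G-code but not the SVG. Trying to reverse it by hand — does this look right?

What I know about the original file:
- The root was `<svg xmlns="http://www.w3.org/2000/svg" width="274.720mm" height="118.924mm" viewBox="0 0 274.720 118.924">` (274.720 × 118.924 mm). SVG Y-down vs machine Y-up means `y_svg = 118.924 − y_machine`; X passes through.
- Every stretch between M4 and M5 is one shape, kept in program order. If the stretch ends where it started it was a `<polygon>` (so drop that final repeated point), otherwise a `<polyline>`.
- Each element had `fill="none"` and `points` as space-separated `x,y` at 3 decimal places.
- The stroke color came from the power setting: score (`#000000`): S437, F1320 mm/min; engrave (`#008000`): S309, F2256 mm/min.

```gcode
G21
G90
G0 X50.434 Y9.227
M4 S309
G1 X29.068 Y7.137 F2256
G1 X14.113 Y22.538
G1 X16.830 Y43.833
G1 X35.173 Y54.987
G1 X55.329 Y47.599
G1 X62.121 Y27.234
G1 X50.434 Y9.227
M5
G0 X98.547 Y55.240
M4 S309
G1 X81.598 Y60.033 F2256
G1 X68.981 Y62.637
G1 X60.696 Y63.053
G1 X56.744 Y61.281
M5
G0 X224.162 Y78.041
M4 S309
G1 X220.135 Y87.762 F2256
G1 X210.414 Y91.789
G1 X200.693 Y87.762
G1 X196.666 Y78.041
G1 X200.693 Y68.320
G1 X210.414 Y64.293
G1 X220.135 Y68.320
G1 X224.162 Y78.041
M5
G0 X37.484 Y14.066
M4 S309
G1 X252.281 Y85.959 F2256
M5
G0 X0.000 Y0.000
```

<svg xmlns="http://www.w3.org/2000/svg" width="274.720mm" height="118.924mm" viewBox="0 0 274.720 118.924">
  <polygon points="50.434,109.697 29.068,111.787 14.113,96.386 16.830,75.091 35.173,63.937 55.329,71.325 62.121,91.690" fill="none" stroke="#008000"/>
  <polyline points="98.547,63.684 81.598,58.891 68.981,56.287 60.696,55.871 56.744,57.643" fill="none" stroke="#008000"/>
  <polygon points="224.162,40.883 220.135,31.162 210.414,27.135 200.693,31.162 196.666,40.883 200.693,50.604 210.414,54.631 220.135,50.604" fill="none" stroke="#008000"/>
  <polyline points="37.484,104.858 252.281,32.965" fill="none" stroke="#008000"/>
</svg>

Each laser-on run becomes one SVG element. Flip Y back into SVG space with y_svg = 118.924 − y_machine. Every run uses S309, so all elements get stroke `#008000` (engrave).

Run 1: The run returns to its start, so emit a `<polygon>` with points (Y-flipped): 50.434,109.697 29.068,111.787 14.113,96.386 16.830,75.091 35.173,63.937 55.329,71.325 62.121,91.690.

Run 2: The run is open, so emit a `<polyline>` with points (Y-flipped): 98.547,63.684 81.598,58.891 68.981,56.287 60.696,55.871 56.744,57.643.

Run 3: The run returns to its start, so emit a `<polygon>` with points (Y-flipped): 224.162,40.883 220.135,31.162 210.414,27.135 200.693,31.162 196.666,40.883 200.693,50.604 210.414,54.631 220.135,50.604.

Run 4: The run is open, so emit a `<polyline>` with points (Y-flipped): 37.484,104.858 252.281,32.965.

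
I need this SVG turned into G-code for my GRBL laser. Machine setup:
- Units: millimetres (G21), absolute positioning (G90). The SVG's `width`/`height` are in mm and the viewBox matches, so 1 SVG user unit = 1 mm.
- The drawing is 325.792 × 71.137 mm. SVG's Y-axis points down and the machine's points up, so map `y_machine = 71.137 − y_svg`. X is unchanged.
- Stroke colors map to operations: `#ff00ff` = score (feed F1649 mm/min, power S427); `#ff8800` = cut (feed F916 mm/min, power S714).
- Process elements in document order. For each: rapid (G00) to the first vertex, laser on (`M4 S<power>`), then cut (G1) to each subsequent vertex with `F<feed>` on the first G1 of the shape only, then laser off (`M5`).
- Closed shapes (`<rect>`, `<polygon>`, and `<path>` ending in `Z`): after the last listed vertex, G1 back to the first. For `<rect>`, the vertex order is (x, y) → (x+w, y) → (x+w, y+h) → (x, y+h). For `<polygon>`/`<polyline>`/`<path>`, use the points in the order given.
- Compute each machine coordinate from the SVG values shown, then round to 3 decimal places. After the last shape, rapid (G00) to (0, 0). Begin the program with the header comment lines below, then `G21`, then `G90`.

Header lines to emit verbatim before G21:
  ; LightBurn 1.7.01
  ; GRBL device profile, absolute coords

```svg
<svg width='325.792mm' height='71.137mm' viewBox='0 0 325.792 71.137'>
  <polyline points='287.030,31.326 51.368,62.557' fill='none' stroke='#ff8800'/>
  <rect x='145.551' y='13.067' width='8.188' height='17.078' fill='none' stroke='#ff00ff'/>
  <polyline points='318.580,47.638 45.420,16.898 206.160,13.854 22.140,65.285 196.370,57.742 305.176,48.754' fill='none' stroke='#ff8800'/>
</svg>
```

1 u = 1 mm; y_m = 71.137 − y.

[1] `<polyline>` line segment, #ff8800→cut S714 F916: (287.030,39.811) → (51.368,8.580)

[2] `<rect>` rectangle, #ff00ff→score S427 F1649: (145.551,58.070) → (153.739,58.070) → (153.739,40.992) → (145.551,40.992) → (145.551,58.070) (closed)

[3] `<polyline>` open polyline, #ff8800→cut S714 F916: (318.580,23.499) → (45.420,54.239) → (206.160,57.283) → (22.140,5.852) → (196.370,13.395) → (305.176,22.383)

; LightBurn 1.7.01
; GRBL device profile, absolute coords
G21
G90
G00 X287.030 Y39.811
M4 S714
G1 X51.368 Y8.580 F916
M5
G00 X145.551 Y58.070
M4 S427
G1 X153.739 Y58.070 F1649
G1 X153.739 Y40.992
G1 X145.551 Y40.992
G1 X145.551 Y58.070
M5
G00 X318.580 Y23.499
M4 S714
G1 X45.420 Y54.239 F916
G1 X206.160 Y57.283
G1 X22.140 Y5.852
G1 X196.370 Y13.395
G1 X305.176 Y22.383
M5
G00 X0.000 Y0.000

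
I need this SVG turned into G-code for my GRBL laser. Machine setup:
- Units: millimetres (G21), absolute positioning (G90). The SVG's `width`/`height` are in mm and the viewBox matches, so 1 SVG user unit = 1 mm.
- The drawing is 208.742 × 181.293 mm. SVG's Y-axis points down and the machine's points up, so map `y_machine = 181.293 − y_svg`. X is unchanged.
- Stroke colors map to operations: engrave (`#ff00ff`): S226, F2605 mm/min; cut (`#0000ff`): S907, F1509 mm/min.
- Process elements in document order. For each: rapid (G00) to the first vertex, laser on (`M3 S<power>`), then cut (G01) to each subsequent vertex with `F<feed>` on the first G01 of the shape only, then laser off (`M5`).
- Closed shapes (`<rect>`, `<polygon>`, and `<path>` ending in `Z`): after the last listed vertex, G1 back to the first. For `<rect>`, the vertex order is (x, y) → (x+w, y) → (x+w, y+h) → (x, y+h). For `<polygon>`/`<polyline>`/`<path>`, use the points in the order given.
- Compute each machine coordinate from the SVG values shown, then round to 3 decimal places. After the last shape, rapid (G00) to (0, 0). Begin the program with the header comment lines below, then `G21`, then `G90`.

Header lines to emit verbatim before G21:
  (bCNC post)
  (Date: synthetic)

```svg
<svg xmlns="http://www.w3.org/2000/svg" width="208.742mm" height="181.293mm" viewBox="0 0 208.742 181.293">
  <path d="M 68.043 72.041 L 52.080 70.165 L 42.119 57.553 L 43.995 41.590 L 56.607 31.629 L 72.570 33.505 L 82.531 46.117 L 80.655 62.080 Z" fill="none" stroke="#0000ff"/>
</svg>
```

1 u = 1 mm; y_m = 181.293 − y.

[1] `<path>` regular polygon, #0000ff→cut S907 F1509: (68.043,109.252) → (52.080,111.128) → (42.119,123.740) → (43.995,139.703) → (56.607,149.664) → (72.570,147.788) → (82.531,135.176) → (80.655,119.213) → (68.043,109.252) (closed)

(bCNC post)
(Date: synthetic)
G21
G90
G00 X68.043 Y109.252
M3 S907
G01 X52.080 Y111.128 F1509
G01 X42.119 Y123.740
G01 X43.995 Y139.703
G01 X56.607 Y149.664
G01 X72.570 Y147.788
G01 X82.531 Y135.176
G01 X80.655 Y119.213
G01 X68.043 Y109.252
M5
G00 X0.000 Y0.000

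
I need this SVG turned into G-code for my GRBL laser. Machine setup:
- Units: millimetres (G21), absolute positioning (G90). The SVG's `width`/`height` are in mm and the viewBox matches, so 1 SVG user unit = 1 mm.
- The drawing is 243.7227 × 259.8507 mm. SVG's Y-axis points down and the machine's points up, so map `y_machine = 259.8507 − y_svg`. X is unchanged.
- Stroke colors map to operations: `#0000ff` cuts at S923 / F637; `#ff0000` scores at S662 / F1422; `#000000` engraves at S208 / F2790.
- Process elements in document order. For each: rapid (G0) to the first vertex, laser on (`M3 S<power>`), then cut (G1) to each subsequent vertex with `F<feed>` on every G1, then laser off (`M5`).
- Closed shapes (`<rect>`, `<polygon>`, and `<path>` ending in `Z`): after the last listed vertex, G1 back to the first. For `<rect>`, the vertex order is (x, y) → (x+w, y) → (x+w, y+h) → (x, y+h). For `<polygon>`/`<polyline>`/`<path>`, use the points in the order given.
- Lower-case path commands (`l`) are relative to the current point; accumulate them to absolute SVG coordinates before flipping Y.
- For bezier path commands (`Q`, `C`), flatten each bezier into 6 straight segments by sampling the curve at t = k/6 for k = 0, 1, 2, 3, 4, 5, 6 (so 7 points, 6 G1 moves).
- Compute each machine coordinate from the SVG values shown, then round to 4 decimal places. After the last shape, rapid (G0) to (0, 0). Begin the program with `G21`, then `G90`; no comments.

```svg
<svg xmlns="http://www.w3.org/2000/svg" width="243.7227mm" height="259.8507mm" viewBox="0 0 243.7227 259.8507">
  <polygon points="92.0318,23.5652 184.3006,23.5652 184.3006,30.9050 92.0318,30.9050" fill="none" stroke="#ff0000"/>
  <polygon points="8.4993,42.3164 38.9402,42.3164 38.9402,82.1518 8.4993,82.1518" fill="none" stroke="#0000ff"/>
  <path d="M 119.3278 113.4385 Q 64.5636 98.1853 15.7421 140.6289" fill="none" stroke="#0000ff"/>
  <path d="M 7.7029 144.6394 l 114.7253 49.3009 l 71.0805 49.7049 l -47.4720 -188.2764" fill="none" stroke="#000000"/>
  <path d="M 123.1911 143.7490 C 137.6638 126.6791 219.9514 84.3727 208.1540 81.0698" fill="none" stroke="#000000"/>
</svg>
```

viewBox `0 0 243.7227 259.8507` with mm width/height → 1 unit = 1 mm. Flip: y_m = 259.8507 − y_svg.

**Shape 1** — `<polygon>` rectangle, stroke `#ff0000` → score (S662, F1422). Machine vertices: (92.0318,236.2855) → (184.3006,236.2855) → (184.3006,228.9457) → (92.0318,228.9457) → (92.0318,236.2855). Closed: final G1 returns to the first vertex.

**Shape 2** — `<polygon>` rectangle, stroke `#0000ff` → cut (S923, F637). Machine vertices: (8.4993,217.5343) → (38.9402,217.5343) → (38.9402,177.6989) → (8.4993,177.6989) → (8.4993,217.5343). Closed: final G1 returns to the first vertex.

**Shape 3** — `<path>` quadratic bezier, stroke `#0000ff` → cut (S923, F637). Control points (SVG): P0=(119.3278,113.4385), P1=(64.5636,98.1853), P2=(15.7421,140.6289); sampled at t=k/6. Machine vertices: (119.3278,146.4122) → (101.2381,149.8939) → (83.4786,150.1702) → (66.0493,147.2412) → (48.9501,141.1068) → (32.1810,131.7670) → (15.7421,119.2218). Open path.

**Shape 4** — `<path>` open polyline, stroke `#000000` → engrave (S208, F2790). Machine vertices: (7.7029,115.2113) → (122.4282,65.9104) → (193.5087,16.2055) → (146.0367,204.4819). Open path.

**Shape 5** — `<path>` cubic bezier, stroke `#000000` → engrave (S208, F2790). Control points (SVG): P0=(123.1911,143.7490), P1=(137.6638,126.6791), P2=(219.9514,84.3727), P3=(208.1540,81.0698); sampled at t=k/6. Machine vertices: (123.1911,116.1017) → (135.3292,126.4423) → (154.2725,139.2045) → (175.5238,152.6039) → (194.5860,164.8561) → (206.9618,174.1766) → (208.1540,178.7809). Open path.

G21
G90
G0 X92.0318 Y236.2855
M3 S662
G1 X184.3006 Y236.2855 F1422
G1 X184.3006 Y228.9457 F1422
G1 X92.0318 Y228.9457 F1422
G1 X92.0318 Y236.2855 F1422
M5
G0 X8.4993 Y217.5343
M3 S923
G1 X38.9402 Y217.5343 F637
G1 X38.9402 Y177.6989 F637
G1 X8.4993 Y177.6989 F637
G1 X8.4993 Y217.5343 F637
M5
G0 X119.3278 Y146.4122
M3 S923
G1 X101.2381 Y149.8939 F637
G1 X83.4786 Y150.1702 F637
G1 X66.0493 Y147.2412 F637
G1 X48.9501 Y141.1068 F637
G1 X32.1810 Y131.7670 F637
G1 X15.7421 Y119.2218 F637
M5
G0 X7.7029 Y115.2113
M3 S208
G1 X122.4282 Y65.9104 F2790
G1 X193.5087 Y16.2055 F2790
G1 X146.0367 Y204.4819 F2790
M5
G0 X123.1911 Y116.1017
M3 S208
G1 X135.3292 Y126.4423 F2790
G1 X154.2725 Y139.2045 F2790
G1 X175.5238 Y152.6039 F2790
G1 X194.5860 Y164.8561 F2790
G1 X206.9618 Y174.1766 F2790
G1 X208.1540 Y178.7809 F2790
M5
G0 X0.0000 Y0.0000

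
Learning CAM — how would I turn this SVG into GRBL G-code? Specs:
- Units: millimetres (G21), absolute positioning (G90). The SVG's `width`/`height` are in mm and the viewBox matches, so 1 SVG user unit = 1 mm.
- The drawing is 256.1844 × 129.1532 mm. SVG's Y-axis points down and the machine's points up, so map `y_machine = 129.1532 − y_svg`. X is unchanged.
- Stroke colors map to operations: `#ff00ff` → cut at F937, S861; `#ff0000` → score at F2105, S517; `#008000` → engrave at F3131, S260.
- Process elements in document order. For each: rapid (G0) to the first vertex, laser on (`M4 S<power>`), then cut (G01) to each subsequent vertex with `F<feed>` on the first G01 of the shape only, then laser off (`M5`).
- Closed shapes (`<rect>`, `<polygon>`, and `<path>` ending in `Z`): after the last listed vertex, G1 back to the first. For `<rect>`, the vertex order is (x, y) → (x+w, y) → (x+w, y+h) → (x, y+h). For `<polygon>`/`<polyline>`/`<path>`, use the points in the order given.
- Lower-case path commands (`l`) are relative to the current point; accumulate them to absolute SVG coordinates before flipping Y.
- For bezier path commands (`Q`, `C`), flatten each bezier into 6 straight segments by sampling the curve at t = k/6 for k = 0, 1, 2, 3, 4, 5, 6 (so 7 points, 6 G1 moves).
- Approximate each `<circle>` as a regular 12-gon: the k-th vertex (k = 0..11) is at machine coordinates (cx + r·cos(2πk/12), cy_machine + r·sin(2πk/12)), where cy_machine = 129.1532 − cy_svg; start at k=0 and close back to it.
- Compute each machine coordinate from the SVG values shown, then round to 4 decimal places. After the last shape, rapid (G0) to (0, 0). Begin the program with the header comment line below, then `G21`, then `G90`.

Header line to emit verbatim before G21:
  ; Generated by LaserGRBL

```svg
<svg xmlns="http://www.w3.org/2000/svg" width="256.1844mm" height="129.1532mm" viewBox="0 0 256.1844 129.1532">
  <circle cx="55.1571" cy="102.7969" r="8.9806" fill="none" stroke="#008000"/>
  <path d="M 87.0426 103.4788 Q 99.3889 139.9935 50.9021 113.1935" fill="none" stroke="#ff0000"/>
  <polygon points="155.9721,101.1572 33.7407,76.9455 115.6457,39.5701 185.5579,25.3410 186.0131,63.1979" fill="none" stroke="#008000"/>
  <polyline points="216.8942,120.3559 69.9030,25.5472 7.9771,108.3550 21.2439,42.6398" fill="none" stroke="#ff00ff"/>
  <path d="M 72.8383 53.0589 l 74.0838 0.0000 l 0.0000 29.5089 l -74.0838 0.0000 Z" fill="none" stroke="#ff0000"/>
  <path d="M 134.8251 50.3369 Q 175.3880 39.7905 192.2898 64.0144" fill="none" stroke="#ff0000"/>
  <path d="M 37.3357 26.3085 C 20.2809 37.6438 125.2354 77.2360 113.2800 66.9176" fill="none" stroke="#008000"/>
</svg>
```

viewBox `0 0 256.1844 129.1532` with mm width/height → 1 unit = 1 mm. Flip: y_m = 129.1532 − y_svg.

**Shape 1** — `<circle>` circle, stroke `#008000` → engrave (S260, F3131). Machine vertices: (64.1377,26.3563) → (62.9345,30.8466) → (59.6474,34.1337) → (55.1571,35.3369) → (50.6668,34.1337) → (47.3797,30.8466) → (46.1765,26.3563) → (47.3797,21.8660) → (50.6668,18.5789) → (55.1571,17.3757) → (59.6474,18.5789) → (62.9345,21.8660) → (64.1377,26.3563). Closed: final G1 returns to the first vertex.

**Shape 2** — `<path>` quadratic bezier, stroke `#ff0000` → score (S517, F2105). Control points (SVG): P0=(87.0426,103.4788), P1=(99.3889,139.9935), P2=(50.9021,113.1935); sampled at t=k/6. Machine vertices: (87.0426,25.6744) → (89.4682,15.2616) → (88.5142,8.3662) → (84.1806,4.9884) → (76.4674,5.1280) → (65.3746,8.7851) → (50.9021,15.9597). Open path.

**Shape 3** — `<polygon>` closed polygon, stroke `#008000` → engrave (S260, F3131). Machine vertices: (155.9721,27.9960) → (33.7407,52.2077) → (115.6457,89.5831) → (185.5579,103.8122) → (186.0131,65.9553) → (155.9721,27.9960). Closed: final G1 returns to the first vertex.

**Shape 4** — `<polyline>` open polyline, stroke `#ff00ff` → cut (S861, F937). Machine vertices: (216.8942,8.7973) → (69.9030,103.6060) → (7.9771,20.7982) → (21.2439,86.5134). Open path.

**Shape 5** — `<path>` rectangle, stroke `#ff0000` → score (S517, F2105). Machine vertices: (72.8383,76.0943) → (146.9221,76.0943) → (146.9221,46.5854) → (72.8383,46.5854) → (72.8383,76.0943). Closed: final G1 returns to the first vertex.

**Shape 6** — `<path>` quadratic bezier, stroke `#ff0000` → score (S517, F2105). Control points (SVG): P0=(134.8251,50.3369), P1=(175.3880,39.7905), P2=(192.2898,64.0144); sampled at t=k/6. Machine vertices: (134.8251,78.8163) → (147.6888,81.3659) → (159.2380,81.9839) → (169.4727,80.6701) → (178.3929,77.4247) → (185.9986,72.2476) → (192.2898,65.1388). Open path.

**Shape 7** — `<path>` cubic bezier, stroke `#008000` → engrave (S260, F3131). Control points (SVG): P0=(37.3357,26.3085), P1=(20.2809,37.6438), P2=(125.2354,77.2360), P3=(113.2800,66.9176); sampled at t=k/6. Machine vertices: (37.3357,102.8447) → (37.8696,95.1842) → (52.1018,84.9855) → (73.3956,74.4200) → (95.1143,65.6590) → (110.6213,60.8737) → (113.2800,62.2356). Open path.

; Generated by LaserGRBL
G21
G90
G0 X64.1377 Y26.3563
M4 S260
G01 X62.9345 Y30.8466 F3131
G01 X59.6474 Y34.1337
G01 X55.1571 Y35.3369
G01 X50.6668 Y34.1337
G01 X47.3797 Y30.8466
G01 X46.1765 Y26.3563
G01 X47.3797 Y21.8660
G01 X50.6668 Y18.5789
G01 X55.1571 Y17.3757
G01 X59.6474 Y18.5789
G01 X62.9345 Y21.8660
G01 X64.1377 Y26.3563
M5
G0 X87.0426 Y25.6744
M4 S517
G01 X89.4682 Y15.2616 F2105
G01 X88.5142 Y8.3662
G01 X84.1806 Y4.9884
G01 X76.4674 Y5.1280
G01 X65.3746 Y8.7851
G01 X50.9021 Y15.9597
M5
G0 X155.9721 Y27.9960
M4 S260
G01 X33.7407 Y52.2077 F3131
G01 X115.6457 Y89.5831
G01 X185.5579 Y103.8122
G01 X186.0131 Y65.9553
G01 X155.9721 Y27.9960
M5
G0 X216.8942 Y8.7973
M4 S861
G01 X69.9030 Y103.6060 F937
G01 X7.9771 Y20.7982
G01 X21.2439 Y86.5134
M5
G0 X72.8383 Y76.0943
M4 S517
G01 X146.9221 Y76.0943 F2105
G01 X146.9221 Y46.5854
G01 X72.8383 Y46.5854
G01 X72.8383 Y76.0943
M5
G0 X134.8251 Y78.8163
M4 S517
G01 X147.6888 Y81.3659 F2105
G01 X159.2380 Y81.9839
G01 X169.4727 Y80.6701
G01 X178.3929 Y77.4247
G01 X185.9986 Y72.2476
G01 X192.2898 Y65.1388
M5
G0 X37.3357 Y102.8447
M4 S260
G01 X37.8696 Y95.1842 F3131
G01 X52.1018 Y84.9855
G01 X73.3956 Y74.4200
G01 X95.1143 Y65.6590
G01 X110.6213 Y60.8737
G01 X113.2800 Y62.2356
M5
G0 X0.0000 Y0.0000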